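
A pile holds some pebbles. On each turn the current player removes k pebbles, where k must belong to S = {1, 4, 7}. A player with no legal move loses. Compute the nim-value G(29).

0

G(0) = 0
G(1) = mex{0} = 1
G(2) = mex{1} = 0
G(3) = mex{0} = 1
G(4) = mex{1,0} = 2
G(5) = mex{2,1} = 0
G(6) = mex{0,0} = 1
G(7) = mex{1,1,0} = 2
G(8) = mex{2,2,1} = 0
G(9) = mex{0,0,0} = 1
G(10) = mex{1,1,1} = 0
G(11) = mex{0,2,2} = 1
G(12) = mex{1,0,0} = 2
G(13) = mex{2,1,1} = 0
G(14) = mex{0,0,2} = 1
G(15) = mex{1,1,0} = 2
G(16) = mex{2,2,1} = 0
G(17) = mex{0,0,0} = 1
G(18) = mex{1,1,1} = 0
G(19) = mex{0,2,2} = 1
G(20) = mex{1,0,0} = 2
G(21) = mex{2,1,1} = 0
G(22) = mex{0,0,2} = 1
G(23) = mex{1,1,0} = 2
G(24) = mex{2,2,1} = 0
G(25) = mex{0,0,0} = 1
G(26) = mex{1,1,1} = 0
G(27) = mex{0,2,2} = 1
G(28) = mex{1,0,0} = 2
G(29) = mex{2,1,1} = 0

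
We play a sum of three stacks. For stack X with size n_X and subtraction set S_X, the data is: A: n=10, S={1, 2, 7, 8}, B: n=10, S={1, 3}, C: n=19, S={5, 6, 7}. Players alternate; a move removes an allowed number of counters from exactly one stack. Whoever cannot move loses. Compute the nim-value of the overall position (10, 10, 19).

Stack A, S = {1, 2, 7, 8}:
G(0) = 0
G(1) = mex{0} = 1
G(2) = mex{1,0} = 2
G(3) = mex{2,1} = 0
G(4) = mex{0,2} = 1
G(5) = mex{1,0} = 2
G(6) = mex{2,1} = 0
G(7) = mex{0,2,0} = 1
G(8) = mex{1,0,1,0} = 2
G(9) = mex{2,1,2,1} = 0
G(10) = mex{0,2,0,2} = 1
G_A(10) = 1.
Stack B, S = {1, 3}:
n :  0  1  2  3  4  5  6  7  8  9 10
G :  0  1  0  1  0  1  0  1  0  1  0
G_B(10) = 0.
Stack C, S = {5, 6, 7}:
n :  0  1  2  3  4  5  6  7  8  9 10 11 12 13 14 15 16 17 18 19
G :  0  0  0  0  0  1  1  1  1  1  2  2  0  0  0  0  0  1  1  1
G_C(19) = 1.
Combined Grundy value = 1 ⊕ 0 ⊕ 1 = 0.

0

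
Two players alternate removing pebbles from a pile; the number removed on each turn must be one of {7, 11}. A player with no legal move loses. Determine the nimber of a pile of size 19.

n :  0  1  2  3  4  5  6  7  8  9 10 11 12 13 14 15 16 17 18 19
G :  0  0  0  0  0  0  0  1  1  1  1  1  1  1  2  2  2  2  0  0

0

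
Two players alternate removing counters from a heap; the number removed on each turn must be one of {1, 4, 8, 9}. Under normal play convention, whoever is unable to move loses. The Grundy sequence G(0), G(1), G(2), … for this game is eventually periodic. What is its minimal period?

G(0) = 0
G(1) = mex{0} = 1
G(2) = mex{1} = 0
G(3) = mex{0} = 1
G(4) = mex{1,0} = 2
G(5) = mex{2,1} = 0
G(6) = mex{0,0} = 1
G(7) = mex{1,1} = 0
G(8) = mex{0,2,0} = 1
G(9) = mex{1,0,1,0} = 2
G(10) = mex{2,1,0,1} = 3
G(11) = mex{3,0,1,0} = 2
G(12) = mex{2,1,2,1} = 0
G(13) = mex{0,2,0,2} = 1
G(14) = mex{1,3,1,0} = 2
G(15) = mex{2,2,0,1} = 3
G(16) = mex{3,0,1,0} = 2
G(17) = mex{2,1,2,1} = 0
G(18) = mex{0,2,3,2} = 1
G(19) = mex{1,3,2,3} = 0
G(20) = mex{0,2,0,2} = 1
G(21) = mex{1,0,1,0} = 2
G(22) = mex{2,1,2,1} = 0
G(23) = mex{0,0,3,2} = 1
G(24) = mex{1,1,2,3} = 0
G(25) = mex{0,2,0,2} = 1
G(26) = mex{1,0,1,0} = 2
G(27) = mex{2,1,0,1} = 3
G(28) = mex{3,0,1,0} = 2
G(29) = mex{2,1,2,1} = 0
G(30) = mex{0,2,0,2} = 1
G(31) = mex{1,3,1,0} = 2
G(32) = mex{2,2,0,1} = 3
G(33) = mex{3,0,1,0} = 2
G(34) = mex{2,1,2,1} = 0
G(35) = mex{0,2,3,2} = 1
G(n+17) = G(n) holds for n = 0,…,8 (a full window of length max(S) = 9), so the sequence is purely periodic with period 17.

17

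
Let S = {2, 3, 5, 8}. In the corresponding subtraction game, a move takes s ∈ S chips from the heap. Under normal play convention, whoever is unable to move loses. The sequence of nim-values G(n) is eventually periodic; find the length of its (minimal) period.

G(0) = 0
G(1) = mex{} = 0
G(2) = mex{0} = 1
G(3) = mex{0,0} = 1
G(4) = mex{1,0} = 2
G(5) = mex{1,1,0} = 2
G(6) = mex{2,1,0} = 3
G(7) = mex{2,2,1} = 0
G(8) = mex{3,2,1,0} = 4
G(9) = mex{0,3,2,0} = 1
G(10) = mex{4,0,2,1} = 3
G(11) = mex{1,4,3,1} = 0
G(12) = mex{3,1,0,2} = 4
G(13) = mex{0,3,4,2} = 1
G(14) = mex{4,0,1,3} = 2
G(15) = mex{1,4,3,0} = 2
G(16) = mex{2,1,0,4} = 3
G(17) = mex{2,2,4,1} = 0
G(18) = mex{3,2,1,3} = 0
G(19) = mex{0,3,2,0} = 1
G(20) = mex{0,0,2,4} = 1
G(21) = mex{1,0,3,1} = 2
G(22) = mex{1,1,0,2} = 3
G(23) = mex{2,1,0,2} = 3
G(24) = mex{3,2,1,3} = 0
G(25) = mex{3,3,1,0} = 2
G(26) = mex{0,3,2,0} = 1
G(27) = mex{2,0,3,1} = 4
G(28) = mex{1,2,3,1} = 0
G(29) = mex{4,1,0,2} = 3
G(30) = mex{0,4,2,3} = 1
G(31) = mex{3,0,1,3} = 2
G(32) = mex{1,3,4,0} = 2
G(33) = mex{2,1,0,2} = 3
G(34) = mex{2,2,3,1} = 0
G(35) = mex{3,2,1,4} = 0
G(36) = mex{0,3,2,0} = 1
G(37) = mex{0,0,2,3} = 1
G(38) = mex{1,0,3,1} = 2
G(39) = mex{1,1,0,2} = 3
G(40) = mex{2,1,0,2} = 3
G(41) = mex{3,2,1,3} = 0
G(42) = mex{3,3,1,0} = 2
G(43) = mex{0,3,2,0} = 1
G(44) = mex{2,0,3,1} = 4
G(45) = mex{1,2,3,1} = 0
G(46) = mex{4,1,0,2} = 3
G(47) = mex{0,4,2,3} = 1
G(48) = mex{3,0,1,3} = 2
From n = 13 onward G(n+17) = G(n); since this holds over max(S) = 8 consecutive positions the period is 17 (pre-period 13).

17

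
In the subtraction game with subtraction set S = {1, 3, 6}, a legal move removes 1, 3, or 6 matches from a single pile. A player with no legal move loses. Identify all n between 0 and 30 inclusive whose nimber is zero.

G(0) = 0
G(1) = mex{0} = 1
G(2) = mex{1} = 0
G(3) = mex{0,0} = 1
G(4) = mex{1,1} = 0
G(5) = mex{0,0} = 1
G(6) = mex{1,1,0} = 2
G(7) = mex{2,0,1} = 3
G(8) = mex{3,1,0} = 2
G(9) = mex{2,2,1} = 0
G(10) = mex{0,3,0} = 1
G(11) = mex{1,2,1} = 0
G(12) = mex{0,0,2} = 1
G(13) = mex{1,1,3} = 0
G(14) = mex{0,0,2} = 1
G(15) = mex{1,1,0} = 2
G(16) = mex{2,0,1} = 3
G(17) = mex{3,1,0} = 2
G(18) = mex{2,2,1} = 0
G(19) = mex{0,3,0} = 1
G(20) = mex{1,2,1} = 0
G(21) = mex{0,0,2} = 1
G(22) = mex{1,1,3} = 0
G(23) = mex{0,0,2} = 1
G(24) = mex{1,1,0} = 2
G(25) = mex{2,0,1} = 3
G(26) = mex{3,1,0} = 2
G(27) = mex{2,2,1} = 0
G(28) = mex{0,3,0} = 1
G(29) = mex{1,2,1} = 0
G(30) = mex{0,0,2} = 1
P-positions are exactly the n with G(n) = 0.

0, 2, 4, 9, 11, 13, 18, 20, 22, 27, 29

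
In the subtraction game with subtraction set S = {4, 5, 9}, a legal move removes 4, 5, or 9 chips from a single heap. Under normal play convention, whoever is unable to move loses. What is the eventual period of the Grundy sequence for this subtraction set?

G(0) = 0
G(1) = mex{} = 0
G(2) = mex{} = 0
G(3) = mex{} = 0
G(4) = mex{0} = 1
G(5) = mex{0,0} = 1
G(6) = mex{0,0} = 1
G(7) = mex{0,0} = 1
G(8) = mex{1,0} = 2
G(9) = mex{1,1,0} = 2
G(10) = mex{1,1,0} = 2
G(11) = mex{1,1,0} = 2
G(12) = mex{2,1,0} = 3
G(13) = mex{2,2,1} = 0
G(14) = mex{2,2,1} = 0
G(15) = mex{2,2,1} = 0
G(16) = mex{3,2,1} = 0
G(17) = mex{0,3,2} = 1
G(18) = mex{0,0,2} = 1
G(19) = mex{0,0,2} = 1
G(20) = mex{0,0,2} = 1
G(21) = mex{1,0,3} = 2
G(22) = mex{1,1,0} = 2
G(23) = mex{1,1,0} = 2
G(24) = mex{1,1,0} = 2
G(25) = mex{2,1,0} = 3
G(26) = mex{2,2,1} = 0
G(27) = mex{2,2,1} = 0
G(n+13) = G(n) holds for n = 0,…,8 (a full window of length max(S) = 9), so the sequence is purely periodic with period 13.

13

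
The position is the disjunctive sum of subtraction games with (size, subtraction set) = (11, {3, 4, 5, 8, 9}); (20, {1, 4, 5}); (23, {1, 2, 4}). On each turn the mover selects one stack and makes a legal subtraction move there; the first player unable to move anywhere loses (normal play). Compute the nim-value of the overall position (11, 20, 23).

Stack A, S = {3, 4, 5, 8, 9}:
G(0) = 0
G(1) = mex{} = 0
G(2) = mex{} = 0
G(3) = mex{0} = 1
G(4) = mex{0,0} = 1
G(5) = mex{0,0,0} = 1
G(6) = mex{1,0,0} = 2
G(7) = mex{1,1,0} = 2
G(8) = mex{1,1,1,0} = 2
G(9) = mex{2,1,1,0,0} = 3
G(10) = mex{2,2,1,0,0} = 3
G(11) = mex{2,2,2,1,0} = 3
G_A(11) = 3.
Stack B, S = {1, 4, 5}:
G(0) = 0
G(1) = mex{0} = 1
G(2) = mex{1} = 0
G(3) = mex{0} = 1
G(4) = mex{1,0} = 2
G(5) = mex{2,1,0} = 3
G(6) = mex{3,0,1} = 2
G(7) = mex{2,1,0} = 3
G(8) = mex{3,2,1} = 0
G(9) = mex{0,3,2} = 1
G(10) = mex{1,2,3} = 0
G(11) = mex{0,3,2} = 1
G(12) = mex{1,0,3} = 2
G(13) = mex{2,1,0} = 3
G(14) = mex{3,0,1} = 2
G(15) = mex{2,1,0} = 3
G(16) = mex{3,2,1} = 0
G(17) = mex{0,3,2} = 1
G(18) = mex{1,2,3} = 0
G(19) = mex{0,3,2} = 1
G(20) = mex{1,0,3} = 2
G_B(20) = 2.
Stack C, S = {1, 2, 4}:
n :  0  1  2  3  4  5  6  7  8  9 10 11 12 13 14 15 16 17 18 19 20 21 22 23
G :  0  1  2  0  1  2  0  1  2  0  1  2  0  1  2  0  1  2  0  1  2  0  1  2
G_C(23) = 2.
Combined Grundy value = 3 ⊕ 2 ⊕ 2 = 3.

3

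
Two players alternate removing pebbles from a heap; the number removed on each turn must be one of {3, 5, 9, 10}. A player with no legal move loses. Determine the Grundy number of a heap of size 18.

1

n :  0  1  2  3  4  5  6  7  8  9 10 11 12 13 14 15 16 17 18
G :  0  0  0  1  1  1  2  2  0  3  3  1  4  2  0  0  0  1  1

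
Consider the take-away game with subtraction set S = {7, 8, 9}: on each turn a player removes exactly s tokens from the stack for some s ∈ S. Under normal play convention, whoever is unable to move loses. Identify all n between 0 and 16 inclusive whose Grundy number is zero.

n :  0  1  2  3  4  5  6  7  8  9 10 11 12 13 14 15 16
G :  0  0  0  0  0  0  0  1  1  1  1  1  1  1  2  2  0
P-positions are exactly the n with G(n) = 0.

0, 1, 2, 3, 4, 5, 6, 16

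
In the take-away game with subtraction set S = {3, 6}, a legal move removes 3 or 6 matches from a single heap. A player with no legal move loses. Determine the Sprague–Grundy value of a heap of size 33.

2

n :  0  1  2  3  4  5  6  7  8  9 10 11 12 13 14 15 16 17 18 19 20 21 22 23 24 25 26 27 28 29 30 31 32 33
G :  0  0  0  1  1  1  2  2  2  0  0  0  1  1  1  2  2  2  0  0  0  1  1  1  2  2  2  0  0  0  1  1  1  2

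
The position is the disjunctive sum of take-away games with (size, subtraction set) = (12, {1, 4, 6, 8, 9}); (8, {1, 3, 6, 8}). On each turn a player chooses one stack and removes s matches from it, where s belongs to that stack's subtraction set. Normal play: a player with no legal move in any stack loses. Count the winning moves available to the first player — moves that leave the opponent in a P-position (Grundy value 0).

4

Stack A, S = {1, 4, 6, 8, 9}:
n :  0  1  2  3  4  5  6  7  8  9 10 11 12
G :  0  1  0  1  2  0  1  0  1  2  3  2  0
G_A(12) = 0.
Stack B, S = {1, 3, 6, 8}:
G(0) = 0
G(1) = mex{0} = 1
G(2) = mex{1} = 0
G(3) = mex{0,0} = 1
G(4) = mex{1,1} = 0
G(5) = mex{0,0} = 1
G(6) = mex{1,1,0} = 2
G(7) = mex{2,0,1} = 3
G(8) = mex{3,1,0,0} = 2
G_B(8) = 2.
Combined Grundy value = 0 ⊕ 2 = 2.
A winning move leaves total XOR = 0, i.e. changes one component's Grundy value g to g ⊕ X where X is the current total.
Stack A: need g' = 0⊕2 = 2. Options: 12−1→G=2, 12−4→G=1, 12−6→G=1, 12−8→G=2, 12−9→G=1. Hits: 2.
Stack B: need g' = 2⊕2 = 0. Options: 8−1→G=3, 8−3→G=1, 8−6→G=0, 8−8→G=0. Hits: 2.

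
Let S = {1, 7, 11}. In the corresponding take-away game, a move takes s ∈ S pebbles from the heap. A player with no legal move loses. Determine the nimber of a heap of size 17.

1

n :  0  1  2  3  4  5  6  7  8  9 10 11 12 13 14 15 16 17
G :  0  1  0  1  0  1  0  1  0  1  0  1  0  1  0  1  0  1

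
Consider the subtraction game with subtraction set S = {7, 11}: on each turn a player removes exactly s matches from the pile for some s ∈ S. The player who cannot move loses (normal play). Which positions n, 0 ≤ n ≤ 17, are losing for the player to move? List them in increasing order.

0, 1, 2, 3, 4, 5, 6

G(0) = 0
G(1) = mex{} = 0
G(2) = mex{} = 0
G(3) = mex{} = 0
G(4) = mex{} = 0
G(5) = mex{} = 0
G(6) = mex{} = 0
G(7) = mex{0} = 1
G(8) = mex{0} = 1
G(9) = mex{0} = 1
G(10) = mex{0} = 1
G(11) = mex{0,0} = 1
G(12) = mex{0,0} = 1
G(13) = mex{0,0} = 1
G(14) = mex{1,0} = 2
G(15) = mex{1,0} = 2
G(16) = mex{1,0} = 2
G(17) = mex{1,0} = 2
P-positions are exactly the n with G(n) = 0.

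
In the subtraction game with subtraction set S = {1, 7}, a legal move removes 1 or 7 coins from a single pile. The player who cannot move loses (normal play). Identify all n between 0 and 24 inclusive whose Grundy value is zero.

0, 2, 4, 6, 8, 10, 12, 14, 16, 18, 20, 22, 24

n :  0  1  2  3  4  5  6  7  8  9 10 11 12 13 14 15 16 17 18 19 20 21 22 23 24
G :  0  1  0  1  0  1  0  1  0  1  0  1  0  1  0  1  0  1  0  1  0  1  0  1  0
P-positions are exactly the n with G(n) = 0.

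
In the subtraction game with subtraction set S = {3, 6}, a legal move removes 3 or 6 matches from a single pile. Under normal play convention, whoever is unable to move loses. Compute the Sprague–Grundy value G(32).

G(0) = 0
G(1) = mex{} = 0
G(2) = mex{} = 0
G(3) = mex{0} = 1
G(4) = mex{0} = 1
G(5) = mex{0} = 1
G(6) = mex{1,0} = 2
G(7) = mex{1,0} = 2
G(8) = mex{1,0} = 2
G(9) = mex{2,1} = 0
G(10) = mex{2,1} = 0
G(11) = mex{2,1} = 0
G(12) = mex{0,2} = 1
G(13) = mex{0,2} = 1
G(14) = mex{0,2} = 1
G(15) = mex{1,0} = 2
G(16) = mex{1,0} = 2
G(17) = mex{1,0} = 2
G(18) = mex{2,1} = 0
G(19) = mex{2,1} = 0
G(20) = mex{2,1} = 0
G(21) = mex{0,2} = 1
G(22) = mex{0,2} = 1
G(23) = mex{0,2} = 1
G(24) = mex{1,0} = 2
G(25) = mex{1,0} = 2
G(26) = mex{1,0} = 2
G(27) = mex{2,1} = 0
G(28) = mex{2,1} = 0
G(29) = mex{2,1} = 0
G(30) = mex{0,2} = 1
G(31) = mex{0,2} = 1
G(32) = mex{0,2} = 1

1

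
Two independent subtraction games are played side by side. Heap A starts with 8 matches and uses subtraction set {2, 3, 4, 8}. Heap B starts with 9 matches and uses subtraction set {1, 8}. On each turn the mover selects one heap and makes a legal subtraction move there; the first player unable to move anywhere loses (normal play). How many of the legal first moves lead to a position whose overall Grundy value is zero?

Heap A, S = {2, 3, 4, 8}:
n : 0 1 2 3 4 5 6 7 8
G : 0 0 1 1 2 2 0 0 1
G_A(8) = 1.
Heap B, S = {1, 8}:
n : 0 1 2 3 4 5 6 7 8 9
G : 0 1 0 1 0 1 0 1 2 0
G_B(9) = 0.
Combined Grundy value = 1 ⊕ 0 = 1.
A winning move leaves total XOR = 0, i.e. changes one component's Grundy value g to g ⊕ X where X is the current total.
Heap A: need g' = 1⊕1 = 0. Options: 8−2→G=0, 8−3→G=2, 8−4→G=2, 8−8→G=0. Hits: 2.
Heap B: need g' = 0⊕1 = 1. Options: 9−1→G=2, 9−8→G=1. Hits: 1.

3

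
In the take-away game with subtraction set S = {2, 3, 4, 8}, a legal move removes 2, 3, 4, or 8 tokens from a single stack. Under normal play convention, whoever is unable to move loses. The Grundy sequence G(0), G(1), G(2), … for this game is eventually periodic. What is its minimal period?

G(0) = 0
G(1) = mex{} = 0
G(2) = mex{0} = 1
G(3) = mex{0,0} = 1
G(4) = mex{1,0,0} = 2
G(5) = mex{1,1,0} = 2
G(6) = mex{2,1,1} = 0
G(7) = mex{2,2,1} = 0
G(8) = mex{0,2,2,0} = 1
G(9) = mex{0,0,2,0} = 1
G(10) = mex{1,0,0,1} = 2
G(11) = mex{1,1,0,1} = 2
G(12) = mex{2,1,1,2} = 0
G(13) = mex{2,2,1,2} = 0
G(14) = mex{0,2,2,0} = 1
G(15) = mex{0,0,2,0} = 1
G(n+6) = G(n) holds for n = 0,…,7 (a full window of length max(S) = 8), so the sequence is purely periodic with period 6.

6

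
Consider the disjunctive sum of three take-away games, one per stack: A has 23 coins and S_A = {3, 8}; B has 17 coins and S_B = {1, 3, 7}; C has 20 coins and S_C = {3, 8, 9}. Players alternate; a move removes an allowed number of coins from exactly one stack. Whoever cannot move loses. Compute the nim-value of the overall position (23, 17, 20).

0

Stack A, S = {3, 8}:
n :  0  1  2  3  4  5  6  7  8  9 10 11 12 13 14 15 16 17 18 19 20 21 22 23
G :  0  0  0  1  1  1  0  0  2  1  1  0  0  0  1  1  1  0  0  2  1  1  0  0
G_A(23) = 0.
Stack B, S = {1, 3, 7}:
n :  0  1  2  3  4  5  6  7  8  9 10 11 12 13 14 15 16 17
G :  0  1  0  1  0  1  0  1  0  1  0  1  0  1  0  1  0  1
G_B(17) = 1.
Stack C, S = {3, 8, 9}:
n :  0  1  2  3  4  5  6  7  8  9 10 11 12 13 14 15 16 17 18 19 20
G :  0  0  0  1  1  1  0  0  2  1  1  3  0  0  2  1  1  0  0  0  1
G_C(20) = 1.
Combined Grundy value = 0 ⊕ 1 ⊕ 1 = 0.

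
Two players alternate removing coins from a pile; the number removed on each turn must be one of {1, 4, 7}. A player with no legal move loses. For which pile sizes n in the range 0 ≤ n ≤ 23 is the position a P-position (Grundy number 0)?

0, 2, 5, 8, 10, 13, 16, 18, 21

G(0) = 0
G(1) = mex{0} = 1
G(2) = mex{1} = 0
G(3) = mex{0} = 1
G(4) = mex{1,0} = 2
G(5) = mex{2,1} = 0
G(6) = mex{0,0} = 1
G(7) = mex{1,1,0} = 2
G(8) = mex{2,2,1} = 0
G(9) = mex{0,0,0} = 1
G(10) = mex{1,1,1} = 0
G(11) = mex{0,2,2} = 1
G(12) = mex{1,0,0} = 2
G(13) = mex{2,1,1} = 0
G(14) = mex{0,0,2} = 1
G(15) = mex{1,1,0} = 2
G(16) = mex{2,2,1} = 0
G(17) = mex{0,0,0} = 1
G(18) = mex{1,1,1} = 0
G(19) = mex{0,2,2} = 1
G(20) = mex{1,0,0} = 2
G(21) = mex{2,1,1} = 0
G(22) = mex{0,0,2} = 1
G(23) = mex{1,1,0} = 2
P-positions are exactly the n with G(n) = 0.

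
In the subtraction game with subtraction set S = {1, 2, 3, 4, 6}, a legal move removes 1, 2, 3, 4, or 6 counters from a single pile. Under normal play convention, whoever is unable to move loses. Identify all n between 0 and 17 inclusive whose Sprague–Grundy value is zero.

G(0) = 0
G(1) = mex{0} = 1
G(2) = mex{1,0} = 2
G(3) = mex{2,1,0} = 3
G(4) = mex{3,2,1,0} = 4
G(5) = mex{4,3,2,1} = 0
G(6) = mex{0,4,3,2,0} = 1
G(7) = mex{1,0,4,3,1} = 2
G(8) = mex{2,1,0,4,2} = 3
G(9) = mex{3,2,1,0,3} = 4
G(10) = mex{4,3,2,1,4} = 0
G(11) = mex{0,4,3,2,0} = 1
G(12) = mex{1,0,4,3,1} = 2
G(13) = mex{2,1,0,4,2} = 3
G(14) = mex{3,2,1,0,3} = 4
G(15) = mex{4,3,2,1,4} = 0
G(16) = mex{0,4,3,2,0} = 1
G(17) = mex{1,0,4,3,1} = 2
P-positions are exactly the n with G(n) = 0.

0, 5, 10, 15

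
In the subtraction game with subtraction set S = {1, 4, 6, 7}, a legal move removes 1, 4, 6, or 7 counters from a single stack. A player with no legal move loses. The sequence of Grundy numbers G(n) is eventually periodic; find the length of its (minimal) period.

n :  0  1  2  3  4  5  6  7  8  9 10 11 12 13 14 15 16 17 18 19 20 21 22 23 24 25 26 27
G :  0  1  0  1  2  0  1  2  3  2  0  1  2  0  1  0  1  2  0  1  2  3  2  0  1  2  0  1
G(n+13) = G(n) holds for n = 0,…,6 (a full window of length max(S) = 7), so the sequence is purely periodic with period 13.

13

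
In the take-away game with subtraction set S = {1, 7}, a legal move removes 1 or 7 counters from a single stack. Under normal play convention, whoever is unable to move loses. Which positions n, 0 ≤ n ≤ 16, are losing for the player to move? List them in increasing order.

G(0) = 0
G(1) = mex{0} = 1
G(2) = mex{1} = 0
G(3) = mex{0} = 1
G(4) = mex{1} = 0
G(5) = mex{0} = 1
G(6) = mex{1} = 0
G(7) = mex{0,0} = 1
G(8) = mex{1,1} = 0
G(9) = mex{0,0} = 1
G(10) = mex{1,1} = 0
G(11) = mex{0,0} = 1
G(12) = mex{1,1} = 0
G(13) = mex{0,0} = 1
G(14) = mex{1,1} = 0
G(15) = mex{0,0} = 1
G(16) = mex{1,1} = 0
P-positions are exactly the n with G(n) = 0.

0, 2, 4, 6, 8, 10, 12, 14, 16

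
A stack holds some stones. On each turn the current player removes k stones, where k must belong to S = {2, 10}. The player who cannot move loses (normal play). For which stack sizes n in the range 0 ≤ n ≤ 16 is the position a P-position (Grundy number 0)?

0, 1, 4, 5, 8, 9, 12, 13, 16

G(0) = 0
G(1) = mex{} = 0
G(2) = mex{0} = 1
G(3) = mex{0} = 1
G(4) = mex{1} = 0
G(5) = mex{1} = 0
G(6) = mex{0} = 1
G(7) = mex{0} = 1
G(8) = mex{1} = 0
G(9) = mex{1} = 0
G(10) = mex{0,0} = 1
G(11) = mex{0,0} = 1
G(12) = mex{1,1} = 0
G(13) = mex{1,1} = 0
G(14) = mex{0,0} = 1
G(15) = mex{0,0} = 1
G(16) = mex{1,1} = 0
P-positions are exactly the n with G(n) = 0.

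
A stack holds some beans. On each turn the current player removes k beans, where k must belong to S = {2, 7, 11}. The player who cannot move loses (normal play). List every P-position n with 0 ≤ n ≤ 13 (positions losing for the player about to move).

0, 1, 4, 5, 9, 10, 13

n :  0  1  2  3  4  5  6  7  8  9 10 11 12 13
G :  0  0  1  1  0  0  1  1  2  0  0  1  1  0
P-positions are exactly the n with G(n) = 0.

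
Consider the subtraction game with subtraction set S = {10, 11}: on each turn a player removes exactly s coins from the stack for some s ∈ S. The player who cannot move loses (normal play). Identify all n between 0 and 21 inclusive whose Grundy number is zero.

G(0) = 0
G(1) = mex{} = 0
G(2) = mex{} = 0
G(3) = mex{} = 0
G(4) = mex{} = 0
G(5) = mex{} = 0
G(6) = mex{} = 0
G(7) = mex{} = 0
G(8) = mex{} = 0
G(9) = mex{} = 0
G(10) = mex{0} = 1
G(11) = mex{0,0} = 1
G(12) = mex{0,0} = 1
G(13) = mex{0,0} = 1
G(14) = mex{0,0} = 1
G(15) = mex{0,0} = 1
G(16) = mex{0,0} = 1
G(17) = mex{0,0} = 1
G(18) = mex{0,0} = 1
G(19) = mex{0,0} = 1
G(20) = mex{1,0} = 2
G(21) = mex{1,1} = 0
P-positions are exactly the n with G(n) = 0.

0, 1, 2, 3, 4, 5, 6, 7, 8, 9, 21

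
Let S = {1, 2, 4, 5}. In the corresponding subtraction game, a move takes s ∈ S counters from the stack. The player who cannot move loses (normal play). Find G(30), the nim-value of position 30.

0

n :  0  1  2  3  4  5  6  7  8  9 10 11 12 13 14 15 16 17 18 19 20 21 22 23 24 25 26 27 28 29 30
G :  0  1  2  0  1  2  0  1  2  0  1  2  0  1  2  0  1  2  0  1  2  0  1  2  0  1  2  0  1  2  0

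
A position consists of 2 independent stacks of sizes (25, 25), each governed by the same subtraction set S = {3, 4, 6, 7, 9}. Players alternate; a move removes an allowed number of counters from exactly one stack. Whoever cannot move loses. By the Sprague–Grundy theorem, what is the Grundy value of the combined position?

All stacks use S = {3, 4, 6, 7, 9}:
n :  0  1  2  3  4  5  6  7  8  9 10 11 12 13 14 15 16 17 18 19 20 21 22 23 24 25
G :  0  0  0  1  1  1  2  2  2  3  3  3  0  0  0  1  1  1  2  2  2  3  3  3  0  0
Stack A: G(25) = 0.
Stack B: G(25) = 0.
Combined Grundy value = 0 ⊕ 0 = 0.

0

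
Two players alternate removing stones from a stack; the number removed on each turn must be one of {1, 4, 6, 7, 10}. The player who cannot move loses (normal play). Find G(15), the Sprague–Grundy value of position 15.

G(0) = 0
G(1) = mex{0} = 1
G(2) = mex{1} = 0
G(3) = mex{0} = 1
G(4) = mex{1,0} = 2
G(5) = mex{2,1} = 0
G(6) = mex{0,0,0} = 1
G(7) = mex{1,1,1,0} = 2
G(8) = mex{2,2,0,1} = 3
G(9) = mex{3,0,1,0} = 2
G(10) = mex{2,1,2,1,0} = 3
G(11) = mex{3,2,0,2,1} = 4
G(12) = mex{4,3,1,0,0} = 2
G(13) = mex{2,2,2,1,1} = 0
G(14) = mex{0,3,3,2,2} = 1
G(15) = mex{1,4,2,3,0} = 5

5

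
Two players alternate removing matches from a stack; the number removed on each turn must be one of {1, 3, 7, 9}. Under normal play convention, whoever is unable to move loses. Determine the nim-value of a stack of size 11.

1

n :  0  1  2  3  4  5  6  7  8  9 10 11
G :  0  1  0  1  0  1  0  1  0  1  0  1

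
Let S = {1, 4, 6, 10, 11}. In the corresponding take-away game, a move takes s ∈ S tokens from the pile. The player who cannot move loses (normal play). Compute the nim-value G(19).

0

n :  0  1  2  3  4  5  6  7  8  9 10 11 12 13 14 15 16 17 18 19
G :  0  1  0  1  2  0  1  0  1  2  3  2  3  4  0  1  2  3  2  0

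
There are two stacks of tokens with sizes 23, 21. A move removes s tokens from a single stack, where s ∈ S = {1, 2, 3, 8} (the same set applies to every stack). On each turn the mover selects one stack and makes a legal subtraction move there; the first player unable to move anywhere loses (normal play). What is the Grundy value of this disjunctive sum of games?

All stacks use S = {1, 2, 3, 8}:
n :  0  1  2  3  4  5  6  7  8  9 10 11 12 13 14 15 16 17 18 19 20 21 22 23
G :  0  1  2  3  0  1  2  3  4  0  1  2  3  0  1  2  3  4  0  1  2  3  0  1
Stack A: G(23) = 1.
Stack B: G(21) = 3.
Combined Grundy value = 1 ⊕ 3 = 2.

2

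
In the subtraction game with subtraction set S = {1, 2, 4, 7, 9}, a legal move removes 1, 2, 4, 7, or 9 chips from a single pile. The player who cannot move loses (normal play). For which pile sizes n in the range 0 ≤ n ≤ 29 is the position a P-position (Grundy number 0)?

n :  0  1  2  3  4  5  6  7  8  9 10 11 12 13 14 15 16 17 18 19 20 21 22 23 24 25 26 27 28 29
G :  0  1  2  0  1  2  0  1  2  3  4  0  1  2  0  1  2  0  1  2  3  4  0  1  2  0  1  2  0  1
P-positions are exactly the n with G(n) = 0.

0, 3, 6, 11, 14, 17, 22, 25, 28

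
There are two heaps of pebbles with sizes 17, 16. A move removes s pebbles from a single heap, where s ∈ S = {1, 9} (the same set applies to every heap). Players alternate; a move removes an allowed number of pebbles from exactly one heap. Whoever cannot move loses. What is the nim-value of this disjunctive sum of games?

1

All heaps use S = {1, 9}:
G(0) = 0
G(1) = mex{0} = 1
G(2) = mex{1} = 0
G(3) = mex{0} = 1
G(4) = mex{1} = 0
G(5) = mex{0} = 1
G(6) = mex{1} = 0
G(7) = mex{0} = 1
G(8) = mex{1} = 0
G(9) = mex{0,0} = 1
G(10) = mex{1,1} = 0
G(11) = mex{0,0} = 1
G(12) = mex{1,1} = 0
G(13) = mex{0,0} = 1
G(14) = mex{1,1} = 0
G(15) = mex{0,0} = 1
G(16) = mex{1,1} = 0
G(17) = mex{0,0} = 1
Heap A: G(17) = 1.
Heap B: G(16) = 0.
Combined Grundy value = 1 ⊕ 0 = 1.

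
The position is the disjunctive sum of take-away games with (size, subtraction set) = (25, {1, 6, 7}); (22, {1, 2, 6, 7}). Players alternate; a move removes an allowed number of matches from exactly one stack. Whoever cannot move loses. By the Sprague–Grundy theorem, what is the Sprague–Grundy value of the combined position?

Stack A, S = {1, 6, 7}:
n :  0  1  2  3  4  5  6  7  8  9 10 11 12 13 14 15 16 17 18 19 20 21 22 23 24 25
G :  0  1  0  1  0  1  2  3  2  3  2  3  0  1  0  1  0  1  2  3  2  3  2  3  0  1
G_A(25) = 1.
Stack B, S = {1, 2, 6, 7}:
n :  0  1  2  3  4  5  6  7  8  9 10 11 12 13 14 15 16 17 18 19 20 21 22
G :  0  1  2  0  1  2  3  4  0  1  2  0  1  2  3  4  0  1  2  0  1  2  3
G_B(22) = 3.
Combined Grundy value = 1 ⊕ 3 = 2.

2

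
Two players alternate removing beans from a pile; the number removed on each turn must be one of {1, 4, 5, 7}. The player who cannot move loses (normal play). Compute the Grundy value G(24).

0

G(0) = 0
G(1) = mex{0} = 1
G(2) = mex{1} = 0
G(3) = mex{0} = 1
G(4) = mex{1,0} = 2
G(5) = mex{2,1,0} = 3
G(6) = mex{3,0,1} = 2
G(7) = mex{2,1,0,0} = 3
G(8) = mex{3,2,1,1} = 0
G(9) = mex{0,3,2,0} = 1
G(10) = mex{1,2,3,1} = 0
G(11) = mex{0,3,2,2} = 1
G(12) = mex{1,0,3,3} = 2
G(13) = mex{2,1,0,2} = 3
G(14) = mex{3,0,1,3} = 2
G(15) = mex{2,1,0,0} = 3
G(16) = mex{3,2,1,1} = 0
G(17) = mex{0,3,2,0} = 1
G(18) = mex{1,2,3,1} = 0
G(19) = mex{0,3,2,2} = 1
G(20) = mex{1,0,3,3} = 2
G(21) = mex{2,1,0,2} = 3
G(22) = mex{3,0,1,3} = 2
G(23) = mex{2,1,0,0} = 3
G(24) = mex{3,2,1,1} = 0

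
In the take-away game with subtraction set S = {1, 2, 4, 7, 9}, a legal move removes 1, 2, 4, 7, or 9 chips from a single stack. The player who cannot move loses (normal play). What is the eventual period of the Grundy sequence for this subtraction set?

n :  0  1  2  3  4  5  6  7  8  9 10 11 12 13 14 15 16 17 18 19 20 21 22 23
G :  0  1  2  0  1  2  0  1  2  3  4  0  1  2  0  1  2  0  1  2  3  4  0  1
G(n+11) = G(n) holds for n = 0,…,8 (a full window of length max(S) = 9), so the sequence is purely periodic with period 11.

11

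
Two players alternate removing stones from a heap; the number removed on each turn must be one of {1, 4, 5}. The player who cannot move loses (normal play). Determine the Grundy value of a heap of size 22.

2

G(0) = 0
G(1) = mex{0} = 1
G(2) = mex{1} = 0
G(3) = mex{0} = 1
G(4) = mex{1,0} = 2
G(5) = mex{2,1,0} = 3
G(6) = mex{3,0,1} = 2
G(7) = mex{2,1,0} = 3
G(8) = mex{3,2,1} = 0
G(9) = mex{0,3,2} = 1
G(10) = mex{1,2,3} = 0
G(11) = mex{0,3,2} = 1
G(12) = mex{1,0,3} = 2
G(13) = mex{2,1,0} = 3
G(14) = mex{3,0,1} = 2
G(15) = mex{2,1,0} = 3
G(16) = mex{3,2,1} = 0
G(17) = mex{0,3,2} = 1
G(18) = mex{1,2,3} = 0
G(19) = mex{0,3,2} = 1
G(20) = mex{1,0,3} = 2
G(21) = mex{2,1,0} = 3
G(22) = mex{3,0,1} = 2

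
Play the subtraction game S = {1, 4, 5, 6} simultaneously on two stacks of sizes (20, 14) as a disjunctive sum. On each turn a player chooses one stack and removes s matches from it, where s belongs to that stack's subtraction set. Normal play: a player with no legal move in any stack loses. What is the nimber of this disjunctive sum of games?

3

All stacks use S = {1, 4, 5, 6}:
G(0) = 0
G(1) = mex{0} = 1
G(2) = mex{1} = 0
G(3) = mex{0} = 1
G(4) = mex{1,0} = 2
G(5) = mex{2,1,0} = 3
G(6) = mex{3,0,1,0} = 2
G(7) = mex{2,1,0,1} = 3
G(8) = mex{3,2,1,0} = 4
G(9) = mex{4,3,2,1} = 0
G(10) = mex{0,2,3,2} = 1
G(11) = mex{1,3,2,3} = 0
G(12) = mex{0,4,3,2} = 1
G(13) = mex{1,0,4,3} = 2
G(14) = mex{2,1,0,4} = 3
G(15) = mex{3,0,1,0} = 2
G(16) = mex{2,1,0,1} = 3
G(17) = mex{3,2,1,0} = 4
G(18) = mex{4,3,2,1} = 0
G(19) = mex{0,2,3,2} = 1
G(20) = mex{1,3,2,3} = 0
Stack A: G(20) = 0.
Stack B: G(14) = 3.
Combined Grundy value = 0 ⊕ 3 = 3.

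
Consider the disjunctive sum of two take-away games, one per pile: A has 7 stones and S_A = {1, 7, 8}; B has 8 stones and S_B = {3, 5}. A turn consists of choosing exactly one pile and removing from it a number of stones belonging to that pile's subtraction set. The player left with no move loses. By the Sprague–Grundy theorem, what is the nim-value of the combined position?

1

Pile A, S = {1, 7, 8}:
G(0) = 0
G(1) = mex{0} = 1
G(2) = mex{1} = 0
G(3) = mex{0} = 1
G(4) = mex{1} = 0
G(5) = mex{0} = 1
G(6) = mex{1} = 0
G(7) = mex{0,0} = 1
G_A(7) = 1.
Pile B, S = {3, 5}:
G(0) = 0
G(1) = mex{} = 0
G(2) = mex{} = 0
G(3) = mex{0} = 1
G(4) = mex{0} = 1
G(5) = mex{0,0} = 1
G(6) = mex{1,0} = 2
G(7) = mex{1,0} = 2
G(8) = mex{1,1} = 0
G_B(8) = 0.
Combined Grundy value = 1 ⊕ 0 = 1.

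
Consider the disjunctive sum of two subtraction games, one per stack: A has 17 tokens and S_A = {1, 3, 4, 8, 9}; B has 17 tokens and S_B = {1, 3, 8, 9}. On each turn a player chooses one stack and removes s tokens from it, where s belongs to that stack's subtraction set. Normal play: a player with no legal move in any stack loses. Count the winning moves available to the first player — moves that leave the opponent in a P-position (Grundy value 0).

Stack A, S = {1, 3, 4, 8, 9}:
G(0) = 0
G(1) = mex{0} = 1
G(2) = mex{1} = 0
G(3) = mex{0,0} = 1
G(4) = mex{1,1,0} = 2
G(5) = mex{2,0,1} = 3
G(6) = mex{3,1,0} = 2
G(7) = mex{2,2,1} = 0
G(8) = mex{0,3,2,0} = 1
G(9) = mex{1,2,3,1,0} = 4
G(10) = mex{4,0,2,0,1} = 3
G(11) = mex{3,1,0,1,0} = 2
G(12) = mex{2,4,1,2,1} = 0
G(13) = mex{0,3,4,3,2} = 1
G(14) = mex{1,2,3,2,3} = 0
G(15) = mex{0,0,2,0,2} = 1
G(16) = mex{1,1,0,1,0} = 2
G(17) = mex{2,0,1,4,1} = 3
G_A(17) = 3.
Stack B, S = {1, 3, 8, 9}:
G(0) = 0
G(1) = mex{0} = 1
G(2) = mex{1} = 0
G(3) = mex{0,0} = 1
G(4) = mex{1,1} = 0
G(5) = mex{0,0} = 1
G(6) = mex{1,1} = 0
G(7) = mex{0,0} = 1
G(8) = mex{1,1,0} = 2
G(9) = mex{2,0,1,0} = 3
G(10) = mex{3,1,0,1} = 2
G(11) = mex{2,2,1,0} = 3
G(12) = mex{3,3,0,1} = 2
G(13) = mex{2,2,1,0} = 3
G(14) = mex{3,3,0,1} = 2
G(15) = mex{2,2,1,0} = 3
G(16) = mex{3,3,2,1} = 0
G(17) = mex{0,2,3,2} = 1
G_B(17) = 1.
Combined Grundy value = 3 ⊕ 1 = 2.
A winning move leaves total XOR = 0, i.e. changes one component's Grundy value g to g ⊕ X where X is the current total.
Stack A: need g' = 3⊕2 = 1. Options: 17−1→G=2, 17−3→G=0, 17−4→G=1, 17−8→G=4, 17−9→G=1. Hits: 2.
Stack B: need g' = 1⊕2 = 3. Options: 17−1→G=0, 17−3→G=2, 17−8→G=3, 17−9→G=2. Hits: 1.

3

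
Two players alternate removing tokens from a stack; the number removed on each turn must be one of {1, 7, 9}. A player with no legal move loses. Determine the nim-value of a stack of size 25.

n :  0  1  2  3  4  5  6  7  8  9 10 11 12 13 14 15 16 17 18 19 20 21 22 23 24 25
G :  0  1  0  1  0  1  0  1  0  1  0  1  0  1  0  1  0  1  0  1  0  1  0  1  0  1

1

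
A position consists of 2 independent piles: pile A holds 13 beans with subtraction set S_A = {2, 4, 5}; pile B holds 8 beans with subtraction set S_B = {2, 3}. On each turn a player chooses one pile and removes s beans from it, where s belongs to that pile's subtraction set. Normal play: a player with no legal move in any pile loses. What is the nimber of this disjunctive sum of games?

Pile A, S = {2, 4, 5}:
G(0) = 0
G(1) = mex{} = 0
G(2) = mex{0} = 1
G(3) = mex{0} = 1
G(4) = mex{1,0} = 2
G(5) = mex{1,0,0} = 2
G(6) = mex{2,1,0} = 3
G(7) = mex{2,1,1} = 0
G(8) = mex{3,2,1} = 0
G(9) = mex{0,2,2} = 1
G(10) = mex{0,3,2} = 1
G(11) = mex{1,0,3} = 2
G(12) = mex{1,0,0} = 2
G(13) = mex{2,1,0} = 3
G_A(13) = 3.
Pile B, S = {2, 3}:
n : 0 1 2 3 4 5 6 7 8
G : 0 0 1 1 2 0 0 1 1
G_B(8) = 1.
Combined Grundy value = 3 ⊕ 1 = 2.

2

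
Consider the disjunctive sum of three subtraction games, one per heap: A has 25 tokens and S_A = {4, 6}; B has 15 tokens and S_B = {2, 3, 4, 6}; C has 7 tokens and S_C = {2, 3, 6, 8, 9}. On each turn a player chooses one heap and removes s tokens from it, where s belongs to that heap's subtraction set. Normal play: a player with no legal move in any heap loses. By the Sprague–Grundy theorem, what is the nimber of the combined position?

3

Heap A, S = {4, 6}:
G(0) = 0
G(1) = mex{} = 0
G(2) = mex{} = 0
G(3) = mex{} = 0
G(4) = mex{0} = 1
G(5) = mex{0} = 1
G(6) = mex{0,0} = 1
G(7) = mex{0,0} = 1
G(8) = mex{1,0} = 2
G(9) = mex{1,0} = 2
G(10) = mex{1,1} = 0
G(11) = mex{1,1} = 0
G(12) = mex{2,1} = 0
G(13) = mex{2,1} = 0
G(14) = mex{0,2} = 1
G(15) = mex{0,2} = 1
G(16) = mex{0,0} = 1
G(17) = mex{0,0} = 1
G(18) = mex{1,0} = 2
G(19) = mex{1,0} = 2
G(20) = mex{1,1} = 0
G(21) = mex{1,1} = 0
G(22) = mex{2,1} = 0
G(23) = mex{2,1} = 0
G(24) = mex{0,2} = 1
G(25) = mex{0,2} = 1
G_A(25) = 1.
Heap B, S = {2, 3, 4, 6}:
G(0) = 0
G(1) = mex{} = 0
G(2) = mex{0} = 1
G(3) = mex{0,0} = 1
G(4) = mex{1,0,0} = 2
G(5) = mex{1,1,0} = 2
G(6) = mex{2,1,1,0} = 3
G(7) = mex{2,2,1,0} = 3
G(8) = mex{3,2,2,1} = 0
G(9) = mex{3,3,2,1} = 0
G(10) = mex{0,3,3,2} = 1
G(11) = mex{0,0,3,2} = 1
G(12) = mex{1,0,0,3} = 2
G(13) = mex{1,1,0,3} = 2
G(14) = mex{2,1,1,0} = 3
G(15) = mex{2,2,1,0} = 3
G_B(15) = 3.
Heap C, S = {2, 3, 6, 8, 9}:
G(0) = 0
G(1) = mex{} = 0
G(2) = mex{0} = 1
G(3) = mex{0,0} = 1
G(4) = mex{1,0} = 2
G(5) = mex{1,1} = 0
G(6) = mex{2,1,0} = 3
G(7) = mex{0,2,0} = 1
G_C(7) = 1.
Combined Grundy value = 1 ⊕ 3 ⊕ 1 = 3.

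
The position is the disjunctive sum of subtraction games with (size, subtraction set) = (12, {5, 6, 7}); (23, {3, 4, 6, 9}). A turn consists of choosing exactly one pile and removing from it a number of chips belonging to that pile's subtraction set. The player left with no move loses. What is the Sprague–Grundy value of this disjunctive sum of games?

3

Pile A, S = {5, 6, 7}:
n :  0  1  2  3  4  5  6  7  8  9 10 11 12
G :  0  0  0  0  0  1  1  1  1  1  2  2  0
G_A(12) = 0.
Pile B, S = {3, 4, 6, 9}:
G(0) = 0
G(1) = mex{} = 0
G(2) = mex{} = 0
G(3) = mex{0} = 1
G(4) = mex{0,0} = 1
G(5) = mex{0,0} = 1
G(6) = mex{1,0,0} = 2
G(7) = mex{1,1,0} = 2
G(8) = mex{1,1,0} = 2
G(9) = mex{2,1,1,0} = 3
G(10) = mex{2,2,1,0} = 3
G(11) = mex{2,2,1,0} = 3
G(12) = mex{3,2,2,1} = 0
G(13) = mex{3,3,2,1} = 0
G(14) = mex{3,3,2,1} = 0
G(15) = mex{0,3,3,2} = 1
G(16) = mex{0,0,3,2} = 1
G(17) = mex{0,0,3,2} = 1
G(18) = mex{1,0,0,3} = 2
G(19) = mex{1,1,0,3} = 2
G(20) = mex{1,1,0,3} = 2
G(21) = mex{2,1,1,0} = 3
G(22) = mex{2,2,1,0} = 3
G(23) = mex{2,2,1,0} = 3
G_B(23) = 3.
Combined Grundy value = 0 ⊕ 3 = 3.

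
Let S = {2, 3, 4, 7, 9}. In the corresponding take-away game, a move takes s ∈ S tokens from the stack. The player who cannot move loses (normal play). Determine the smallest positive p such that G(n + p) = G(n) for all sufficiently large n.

11

G(0) = 0
G(1) = mex{} = 0
G(2) = mex{0} = 1
G(3) = mex{0,0} = 1
G(4) = mex{1,0,0} = 2
G(5) = mex{1,1,0} = 2
G(6) = mex{2,1,1} = 0
G(7) = mex{2,2,1,0} = 3
G(8) = mex{0,2,2,0} = 1
G(9) = mex{3,0,2,1,0} = 4
G(10) = mex{1,3,0,1,0} = 2
G(11) = mex{4,1,3,2,1} = 0
G(12) = mex{2,4,1,2,1} = 0
G(13) = mex{0,2,4,0,2} = 1
G(14) = mex{0,0,2,3,2} = 1
G(15) = mex{1,0,0,1,0} = 2
G(16) = mex{1,1,0,4,3} = 2
G(17) = mex{2,1,1,2,1} = 0
G(18) = mex{2,2,1,0,4} = 3
G(19) = mex{0,2,2,0,2} = 1
G(20) = mex{3,0,2,1,0} = 4
G(21) = mex{1,3,0,1,0} = 2
G(22) = mex{4,1,3,2,1} = 0
G(23) = mex{2,4,1,2,1} = 0
G(n+11) = G(n) holds for n = 0,…,8 (a full window of length max(S) = 9), so the sequence is purely periodic with period 11.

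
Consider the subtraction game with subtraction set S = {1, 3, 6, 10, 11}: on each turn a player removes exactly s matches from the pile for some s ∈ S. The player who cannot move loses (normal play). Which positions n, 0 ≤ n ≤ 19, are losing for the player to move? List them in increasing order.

0, 2, 4, 9, 16, 18

n :  0  1  2  3  4  5  6  7  8  9 10 11 12 13 14 15 16 17 18 19
G :  0  1  0  1  0  1  2  3  2  0  1  3  4  2  4  2  0  1  0  1
P-positions are exactly the n with G(n) = 0.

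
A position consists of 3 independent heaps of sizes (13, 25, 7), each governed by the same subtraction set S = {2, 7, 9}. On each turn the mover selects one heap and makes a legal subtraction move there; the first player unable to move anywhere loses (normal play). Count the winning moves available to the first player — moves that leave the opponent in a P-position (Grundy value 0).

0

All heaps use S = {2, 7, 9}:
n :  0  1  2  3  4  5  6  7  8  9 10 11 12 13 14 15 16 17 18 19 20 21 22 23 24 25
G :  0  0  1  1  0  0  1  1  2  2  3  3  2  2  3  0  0  1  1  0  0  1  1  2  2  3
Heap A: G(13) = 2.
Heap B: G(25) = 3.
Heap C: G(7) = 1.
Combined Grundy value = 2 ⊕ 3 ⊕ 1 = 0.
A winning move leaves total XOR = 0, i.e. changes one component's Grundy value g to g ⊕ X where X is the current total.
Heap A: target g' = 2⊕0 = 2, but every legal move changes the Grundy value (mex property), so 0 moves.
Heap B: target g' = 3⊕0 = 3, but every legal move changes the Grundy value (mex property), so 0 moves.
Heap C: target g' = 1⊕0 = 1, but every legal move changes the Grundy value (mex property), so 0 moves.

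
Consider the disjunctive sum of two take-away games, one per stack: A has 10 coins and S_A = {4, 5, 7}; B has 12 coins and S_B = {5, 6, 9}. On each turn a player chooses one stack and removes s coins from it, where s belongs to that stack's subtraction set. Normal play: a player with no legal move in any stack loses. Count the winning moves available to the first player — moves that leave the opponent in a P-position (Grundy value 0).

0

Stack A, S = {4, 5, 7}:
n :  0  1  2  3  4  5  6  7  8  9 10
G :  0  0  0  0  1  1  1  1  2  2  2
G_A(10) = 2.
Stack B, S = {5, 6, 9}:
n :  0  1  2  3  4  5  6  7  8  9 10 11 12
G :  0  0  0  0  0  1  1  1  1  1  2  2  2
G_B(12) = 2.
Combined Grundy value = 2 ⊕ 2 = 0.
A winning move leaves total XOR = 0, i.e. changes one component's Grundy value g to g ⊕ X where X is the current total.
Stack A: target g' = 2⊕0 = 2, but every legal move changes the Grundy value (mex property), so 0 moves.
Stack B: target g' = 2⊕0 = 2, but every legal move changes the Grundy value (mex property), so 0 moves.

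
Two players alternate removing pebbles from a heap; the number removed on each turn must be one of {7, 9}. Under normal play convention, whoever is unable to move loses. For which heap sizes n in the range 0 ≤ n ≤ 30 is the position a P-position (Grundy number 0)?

n :  0  1  2  3  4  5  6  7  8  9 10 11 12 13 14 15 16 17 18 19 20 21 22 23 24 25 26 27 28 29 30
G :  0  0  0  0  0  0  0  1  1  1  1  1  1  1  2  2  0  0  0  0  0  0  0  1  1  1  1  1  1  1  2
P-positions are exactly the n with G(n) = 0.

0, 1, 2, 3, 4, 5, 6, 16, 17, 18, 19, 20, 21, 22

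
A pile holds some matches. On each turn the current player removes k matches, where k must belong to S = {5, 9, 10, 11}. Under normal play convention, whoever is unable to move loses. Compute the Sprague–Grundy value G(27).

2

G(0) = 0
G(1) = mex{} = 0
G(2) = mex{} = 0
G(3) = mex{} = 0
G(4) = mex{} = 0
G(5) = mex{0} = 1
G(6) = mex{0} = 1
G(7) = mex{0} = 1
G(8) = mex{0} = 1
G(9) = mex{0,0} = 1
G(10) = mex{1,0,0} = 2
G(11) = mex{1,0,0,0} = 2
G(12) = mex{1,0,0,0} = 2
G(13) = mex{1,0,0,0} = 2
G(14) = mex{1,1,0,0} = 2
G(15) = mex{2,1,1,0} = 3
G(16) = mex{2,1,1,1} = 0
G(17) = mex{2,1,1,1} = 0
G(18) = mex{2,1,1,1} = 0
G(19) = mex{2,2,1,1} = 0
G(20) = mex{3,2,2,1} = 0
G(21) = mex{0,2,2,2} = 1
G(22) = mex{0,2,2,2} = 1
G(23) = mex{0,2,2,2} = 1
G(24) = mex{0,3,2,2} = 1
G(25) = mex{0,0,3,2} = 1
G(26) = mex{1,0,0,3} = 2
G(27) = mex{1,0,0,0} = 2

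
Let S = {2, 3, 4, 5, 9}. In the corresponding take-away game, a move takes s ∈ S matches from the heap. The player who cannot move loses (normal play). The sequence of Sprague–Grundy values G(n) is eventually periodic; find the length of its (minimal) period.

G(0) = 0
G(1) = mex{} = 0
G(2) = mex{0} = 1
G(3) = mex{0,0} = 1
G(4) = mex{1,0,0} = 2
G(5) = mex{1,1,0,0} = 2
G(6) = mex{2,1,1,0} = 3
G(7) = mex{2,2,1,1} = 0
G(8) = mex{3,2,2,1} = 0
G(9) = mex{0,3,2,2,0} = 1
G(10) = mex{0,0,3,2,0} = 1
G(11) = mex{1,0,0,3,1} = 2
G(12) = mex{1,1,0,0,1} = 2
G(13) = mex{2,1,1,0,2} = 3
G(14) = mex{2,2,1,1,2} = 0
G(15) = mex{3,2,2,1,3} = 0
G(16) = mex{0,3,2,2,0} = 1
G(17) = mex{0,0,3,2,0} = 1
G(n+7) = G(n) holds for n = 0,…,8 (a full window of length max(S) = 9), so the sequence is purely periodic with period 7.

7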